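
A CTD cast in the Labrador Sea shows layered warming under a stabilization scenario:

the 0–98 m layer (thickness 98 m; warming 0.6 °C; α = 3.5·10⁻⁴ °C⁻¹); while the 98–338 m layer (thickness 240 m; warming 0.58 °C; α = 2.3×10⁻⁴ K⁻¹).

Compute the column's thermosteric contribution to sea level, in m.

Layer 1: 98 × 0.6 × 3.5×10⁻⁴ = 0.02058 m
Layer 2: 2.3×10⁻⁴ × 240 × 0.58 = 0.032016 m
Δh = 0.02058 + 0.032016 = 0.052596 m

Δh ≈ 0.0526 m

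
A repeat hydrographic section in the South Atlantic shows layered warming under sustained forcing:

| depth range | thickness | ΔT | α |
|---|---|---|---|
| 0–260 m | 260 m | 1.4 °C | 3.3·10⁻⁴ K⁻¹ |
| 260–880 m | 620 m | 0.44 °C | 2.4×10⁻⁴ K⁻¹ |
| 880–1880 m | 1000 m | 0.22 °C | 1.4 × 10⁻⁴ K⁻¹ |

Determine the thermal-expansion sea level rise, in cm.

1.4 × 3.3×10⁻⁴ × 260 = 0.12012 m
620 × 2.4×10⁻⁴ × 0.44 = 0.065472 m
Layer 3: 1000 × 1.4×10⁻⁴ × 0.22 = 0.03080 m
Δh = 0.12012 + 0.065472 + 0.03080 = 0.216392 m ≈ 21.6 cm

Δh ≈ 21.6 cm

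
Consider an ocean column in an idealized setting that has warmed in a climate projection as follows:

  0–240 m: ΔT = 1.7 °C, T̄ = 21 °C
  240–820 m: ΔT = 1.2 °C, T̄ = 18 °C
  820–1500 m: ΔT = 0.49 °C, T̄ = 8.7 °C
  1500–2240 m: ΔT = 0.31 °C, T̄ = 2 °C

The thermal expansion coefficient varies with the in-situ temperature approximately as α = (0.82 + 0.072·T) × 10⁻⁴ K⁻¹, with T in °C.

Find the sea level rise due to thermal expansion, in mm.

Layer 1: α = (0.82 + 0.072×21)×10⁻⁴ = 2.332×10⁻⁴ K⁻¹
Layer 2: α = (0.82 + 0.072×18)×10⁻⁴ = 2.116×10⁻⁴ K⁻¹
Layer 3: α = (0.82 + 0.072×8.7)×10⁻⁴ = 1.4464×10⁻⁴ K⁻¹
Layer 4: α = (0.82 + 0.072×2)×10⁻⁴ = 0.964×10⁻⁴ K⁻¹
Layer 1: 240 × 2.332×10⁻⁴ × 1.7 = 0.0951456 m
Layer 2: 1.2 × 580 × 2.116×10⁻⁴ = 0.1472736 m
1.4464×10⁻⁴ × 0.49 × 680 = 0.048194048 m
1500–2240 m: 0.31 × 740 × 0.964×10⁻⁴ = 0.02211416 m
Δh = 0.0951456 + 0.1472736 + 0.048194048 + 0.02211416 = 0.312727408 m ≈ 313 mm

about 313 mm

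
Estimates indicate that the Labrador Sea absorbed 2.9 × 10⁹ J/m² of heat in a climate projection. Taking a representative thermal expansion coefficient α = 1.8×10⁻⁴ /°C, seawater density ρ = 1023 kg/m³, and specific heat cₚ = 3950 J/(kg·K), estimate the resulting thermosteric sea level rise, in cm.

about 12.9 cm

Δh = αQ/(ρcₚ) = 1.8×10⁻⁴ × 2.9×10⁹ / (1023 × 3950) ≈ 0.12918 m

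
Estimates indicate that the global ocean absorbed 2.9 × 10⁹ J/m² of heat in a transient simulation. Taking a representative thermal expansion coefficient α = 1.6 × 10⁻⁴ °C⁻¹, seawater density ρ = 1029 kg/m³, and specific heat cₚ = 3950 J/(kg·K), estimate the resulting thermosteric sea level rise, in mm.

Δh = αQ/(ρcₚ) = 1.6×10⁻⁴ × 2.9×10⁹ / (1029 × 3950) ≈ 0.11416 m

110 mm of thermosteric rise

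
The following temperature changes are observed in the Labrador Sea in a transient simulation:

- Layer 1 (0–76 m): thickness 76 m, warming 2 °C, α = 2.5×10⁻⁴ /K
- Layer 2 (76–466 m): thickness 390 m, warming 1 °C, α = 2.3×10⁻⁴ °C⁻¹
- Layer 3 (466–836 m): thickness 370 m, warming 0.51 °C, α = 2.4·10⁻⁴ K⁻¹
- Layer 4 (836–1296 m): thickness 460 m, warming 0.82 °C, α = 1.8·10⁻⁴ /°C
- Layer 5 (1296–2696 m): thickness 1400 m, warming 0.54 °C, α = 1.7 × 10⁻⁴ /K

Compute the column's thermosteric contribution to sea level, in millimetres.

Δh = 370 mm

Layer 1: 76 × 2.5×10⁻⁴ × 2 = 0.03800 m
Layer 2: 2.3×10⁻⁴ × 390 × 1 = 0.08970 m
Layer 3: 370 × 0.51 × 2.4×10⁻⁴ = 0.045288 m
836–1296 m: 1.8×10⁻⁴ × 460 × 0.82 = 0.067896 m
0.54 × 1400 × 1.7×10⁻⁴ = 0.12852 m
Δh = 0.03800 + 0.08970 + 0.045288 + 0.067896 + 0.12852 = 0.369404 m ≈ 370 mm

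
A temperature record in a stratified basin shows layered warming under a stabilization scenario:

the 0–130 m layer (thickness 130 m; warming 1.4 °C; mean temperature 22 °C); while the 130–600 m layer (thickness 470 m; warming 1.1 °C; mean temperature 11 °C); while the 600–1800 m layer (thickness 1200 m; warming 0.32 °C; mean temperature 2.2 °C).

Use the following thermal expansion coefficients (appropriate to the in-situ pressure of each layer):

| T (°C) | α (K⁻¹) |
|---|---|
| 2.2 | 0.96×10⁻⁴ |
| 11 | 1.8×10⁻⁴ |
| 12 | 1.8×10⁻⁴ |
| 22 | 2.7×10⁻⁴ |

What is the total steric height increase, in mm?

Layer 1 at 22 °C → α = 2.7×10⁻⁴ K⁻¹
Layer 2 at 11 °C → α = 1.8×10⁻⁴ K⁻¹
Layer 3 at 2.2 °C → α = 0.96×10⁻⁴ K⁻¹
2.7×10⁻⁴ × 1.4 × 130 = 0.04914 m
Layer 2: 470 × 1.8×10⁻⁴ × 1.1 = 0.09306 m
0.96×10⁻⁴ × 0.32 × 1200 = 0.036864 m
Δh = 0.04914 + 0.09306 + 0.036864 = 0.179064 m

about 179 mm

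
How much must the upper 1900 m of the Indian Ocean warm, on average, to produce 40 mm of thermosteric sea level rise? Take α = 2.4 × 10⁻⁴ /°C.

about 0.0877 °C

ΔT = Δh/(αH) = 0.04 / (2.4×10⁻⁴ × 1900) ≈ 0.08772 °C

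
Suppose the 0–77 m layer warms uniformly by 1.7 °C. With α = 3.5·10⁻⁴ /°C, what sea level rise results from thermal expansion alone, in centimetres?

Δh = αΔT·H = 3.5×10⁻⁴ × 1.7 × 77 = 0.045815 m

4.58 cm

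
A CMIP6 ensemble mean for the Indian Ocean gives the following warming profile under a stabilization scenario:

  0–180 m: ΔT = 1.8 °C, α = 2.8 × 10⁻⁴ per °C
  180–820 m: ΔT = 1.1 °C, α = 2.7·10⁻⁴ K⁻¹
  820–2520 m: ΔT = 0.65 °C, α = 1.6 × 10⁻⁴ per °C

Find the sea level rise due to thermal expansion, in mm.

Δh ≈ 460 mm

Layer 1: 2.8×10⁻⁴ × 1.8 × 180 = 0.09072 m
Layer 2: 1.1 × 2.7×10⁻⁴ × 640 = 0.19008 m
Layer 3: 1.6×10⁻⁴ × 0.65 × 1700 = 0.17680 m
Δh = 0.09072 + 0.19008 + 0.17680 = 0.45760 m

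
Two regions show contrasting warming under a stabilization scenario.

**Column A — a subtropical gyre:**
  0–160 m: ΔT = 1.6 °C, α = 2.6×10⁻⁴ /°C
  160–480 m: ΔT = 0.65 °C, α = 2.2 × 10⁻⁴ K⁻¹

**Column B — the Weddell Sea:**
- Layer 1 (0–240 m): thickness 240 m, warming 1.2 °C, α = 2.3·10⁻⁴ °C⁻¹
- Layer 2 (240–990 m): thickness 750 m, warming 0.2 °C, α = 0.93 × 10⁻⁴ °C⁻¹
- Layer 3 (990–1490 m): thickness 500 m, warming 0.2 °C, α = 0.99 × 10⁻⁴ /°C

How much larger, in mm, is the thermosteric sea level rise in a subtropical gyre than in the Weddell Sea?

Δh_A − Δh_B ≈ 22 mm

A 2.6×10⁻⁴ × 1.6 × 160 = 0.06656 m
A 160–480 m: 2.2×10⁻⁴ × 0.65 × 320 = 0.04576 m
A total: 0.11232 m
B 0–240 m: 1.2 × 2.3×10⁻⁴ × 240 = 0.06624 m
B 240–990 m: 0.93×10⁻⁴ × 750 × 0.2 = 0.01395 m
B 990–1490 m: 0.2 × 0.99×10⁻⁴ × 500 = 0.00990 m
B total: 0.09009 m
Difference: 0.11232 − 0.09009 = 0.02223 m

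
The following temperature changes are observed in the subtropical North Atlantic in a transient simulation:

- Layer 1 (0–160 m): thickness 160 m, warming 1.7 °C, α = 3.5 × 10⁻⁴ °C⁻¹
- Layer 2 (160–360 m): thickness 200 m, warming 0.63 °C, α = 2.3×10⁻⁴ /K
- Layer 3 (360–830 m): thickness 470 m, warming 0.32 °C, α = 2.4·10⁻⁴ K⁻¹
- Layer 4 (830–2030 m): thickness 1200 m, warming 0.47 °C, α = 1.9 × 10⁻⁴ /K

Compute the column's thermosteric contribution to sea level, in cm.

Layer 1: 1.7 × 160 × 3.5×10⁻⁴ = 0.09520 m
160–360 m: 2.3×10⁻⁴ × 200 × 0.63 = 0.02898 m
Layer 3: 0.32 × 2.4×10⁻⁴ × 470 = 0.036096 m
1200 × 1.9×10⁻⁴ × 0.47 = 0.10716 m
Δh = 0.09520 + 0.02898 + 0.036096 + 0.10716 = 0.267436 m ≈ 27 cm

Δh ≈ 27 cm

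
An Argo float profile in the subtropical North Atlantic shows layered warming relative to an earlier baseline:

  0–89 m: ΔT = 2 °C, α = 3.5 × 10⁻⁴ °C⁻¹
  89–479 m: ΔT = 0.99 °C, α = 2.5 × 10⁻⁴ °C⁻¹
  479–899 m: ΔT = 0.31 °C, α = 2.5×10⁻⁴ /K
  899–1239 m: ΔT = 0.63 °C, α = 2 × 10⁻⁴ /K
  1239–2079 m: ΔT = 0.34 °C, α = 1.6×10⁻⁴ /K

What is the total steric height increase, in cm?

Δh ≈ 28.0 cm

0–89 m: 2 × 3.5×10⁻⁴ × 89 = 0.06230 m
Layer 2: 390 × 2.5×10⁻⁴ × 0.99 = 0.096525 m
Layer 3: 0.31 × 420 × 2.5×10⁻⁴ = 0.03255 m
0.63 × 2×10⁻⁴ × 340 = 0.04284 m
Layer 5: 1.6×10⁻⁴ × 840 × 0.34 = 0.045696 m
Δh = 0.06230 + 0.096525 + 0.03255 + 0.04284 + 0.045696 = 0.279911 m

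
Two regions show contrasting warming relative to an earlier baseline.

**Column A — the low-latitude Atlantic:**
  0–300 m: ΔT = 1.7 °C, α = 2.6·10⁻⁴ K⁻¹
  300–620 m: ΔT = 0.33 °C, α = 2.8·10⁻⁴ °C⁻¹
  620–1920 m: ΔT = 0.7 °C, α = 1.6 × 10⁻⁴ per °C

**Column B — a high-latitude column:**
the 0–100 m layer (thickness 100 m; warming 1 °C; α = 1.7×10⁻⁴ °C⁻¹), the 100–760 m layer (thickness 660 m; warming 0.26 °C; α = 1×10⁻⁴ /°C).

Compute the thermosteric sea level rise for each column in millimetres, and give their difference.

A 2.6×10⁻⁴ × 1.7 × 300 = 0.13260 m
A 300–620 m: 2.8×10⁻⁴ × 320 × 0.33 = 0.029568 m
A 0.7 × 1300 × 1.6×10⁻⁴ = 0.14560 m
A total: 0.307768 m
B 100 × 1.7×10⁻⁴ × 1 = 0.01700 m
B Layer 2: 0.26 × 660 × 1×10⁻⁴ = 0.01716 m
B total: 0.03416 m
Difference: 0.307768 − 0.03416 = 0.273608 m

Δh_A ≈ 308 mm, Δh_B ≈ 34.2 mm; difference ≈ 274 mm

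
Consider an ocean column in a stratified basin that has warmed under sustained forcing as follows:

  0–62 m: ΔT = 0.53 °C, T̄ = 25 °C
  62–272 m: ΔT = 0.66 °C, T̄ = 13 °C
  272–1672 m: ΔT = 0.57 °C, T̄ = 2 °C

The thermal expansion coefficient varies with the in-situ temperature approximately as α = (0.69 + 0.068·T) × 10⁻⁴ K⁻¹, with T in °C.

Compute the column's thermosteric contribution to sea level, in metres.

Layer 1: α = (0.69 + 0.068×25)×10⁻⁴ = 2.39×10⁻⁴ K⁻¹
Layer 2: α = (0.69 + 0.068×13)×10⁻⁴ = 1.574×10⁻⁴ K⁻¹
Layer 3: α = (0.69 + 0.068×2)×10⁻⁴ = 0.826×10⁻⁴ K⁻¹
0–62 m: 2.39×10⁻⁴ × 0.53 × 62 = 0.00785354 m
1.574×10⁻⁴ × 210 × 0.66 = 0.02181564 m
Layer 3: 0.826×10⁻⁴ × 0.57 × 1400 = 0.0659148 m
Δh = 0.00785354 + 0.02181564 + 0.0659148 = 0.09558398 m

about 0.096 m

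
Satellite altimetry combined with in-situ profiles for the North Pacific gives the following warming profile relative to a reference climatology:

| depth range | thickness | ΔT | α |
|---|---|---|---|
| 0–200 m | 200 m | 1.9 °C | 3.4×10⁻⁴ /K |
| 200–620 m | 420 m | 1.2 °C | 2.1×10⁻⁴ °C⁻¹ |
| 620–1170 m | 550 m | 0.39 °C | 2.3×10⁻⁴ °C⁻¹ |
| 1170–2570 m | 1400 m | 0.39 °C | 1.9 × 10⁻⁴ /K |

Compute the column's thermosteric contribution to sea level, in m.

Δh = 0.388 m

0–200 m: 1.9 × 200 × 3.4×10⁻⁴ = 0.12920 m
2.1×10⁻⁴ × 420 × 1.2 = 0.10584 m
620–1170 m: 0.39 × 550 × 2.3×10⁻⁴ = 0.049335 m
Layer 4: 0.39 × 1.9×10⁻⁴ × 1400 = 0.10374 m
Δh = 0.12920 + 0.10584 + 0.049335 + 0.10374 = 0.388115 m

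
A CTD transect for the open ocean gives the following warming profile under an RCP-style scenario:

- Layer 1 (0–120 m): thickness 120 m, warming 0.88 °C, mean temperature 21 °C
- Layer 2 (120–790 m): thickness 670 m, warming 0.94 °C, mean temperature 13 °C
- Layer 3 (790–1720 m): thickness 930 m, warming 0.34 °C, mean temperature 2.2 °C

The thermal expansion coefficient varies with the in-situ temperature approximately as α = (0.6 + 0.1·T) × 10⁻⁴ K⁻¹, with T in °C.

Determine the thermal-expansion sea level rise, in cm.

Δh ≈ 17.4 cm

Layer 1: α = (0.6 + 0.1×21)×10⁻⁴ = 2.7×10⁻⁴ K⁻¹
Layer 2: α = (0.6 + 0.1×13)×10⁻⁴ = 1.9×10⁻⁴ K⁻¹
Layer 3: α = (0.6 + 0.1×2.2)×10⁻⁴ = 0.82×10⁻⁴ K⁻¹
0–120 m: 2.7×10⁻⁴ × 120 × 0.88 = 0.028512 m
0.94 × 1.9×10⁻⁴ × 670 = 0.119662 m
Layer 3: 0.82×10⁻⁴ × 0.34 × 930 = 0.0259284 m
Δh = 0.028512 + 0.119662 + 0.0259284 = 0.1741024 m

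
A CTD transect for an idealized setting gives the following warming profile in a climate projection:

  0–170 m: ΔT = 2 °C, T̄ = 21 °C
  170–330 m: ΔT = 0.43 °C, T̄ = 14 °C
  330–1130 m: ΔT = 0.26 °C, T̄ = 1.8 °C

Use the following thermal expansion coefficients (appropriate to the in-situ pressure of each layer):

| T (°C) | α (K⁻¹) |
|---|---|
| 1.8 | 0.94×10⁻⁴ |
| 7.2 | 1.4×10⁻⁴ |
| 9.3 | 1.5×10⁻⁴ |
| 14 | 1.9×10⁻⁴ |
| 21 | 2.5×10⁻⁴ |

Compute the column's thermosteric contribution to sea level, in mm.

Δh = 118 mm

Layer 1 at 21 °C → α = 2.5×10⁻⁴ K⁻¹
Layer 2 at 14 °C → α = 1.9×10⁻⁴ K⁻¹
Layer 3 at 1.8 °C → α = 0.94×10⁻⁴ K⁻¹
0–170 m: 170 × 2 × 2.5×10⁻⁴ = 0.08500 m
160 × 1.9×10⁻⁴ × 0.43 = 0.013072 m
Layer 3: 0.94×10⁻⁴ × 800 × 0.26 = 0.019552 m
Δh = 0.08500 + 0.013072 + 0.019552 = 0.117624 m ≈ 118 mm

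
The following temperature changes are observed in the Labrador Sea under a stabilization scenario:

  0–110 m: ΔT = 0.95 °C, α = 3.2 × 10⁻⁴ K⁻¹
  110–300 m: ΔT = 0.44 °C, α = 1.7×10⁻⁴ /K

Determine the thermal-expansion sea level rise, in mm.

47.7 mm

Layer 1: 0.95 × 3.2×10⁻⁴ × 110 = 0.03344 m
Layer 2: 0.44 × 1.7×10⁻⁴ × 190 = 0.014212 m
Δh = 0.03344 + 0.014212 = 0.047652 m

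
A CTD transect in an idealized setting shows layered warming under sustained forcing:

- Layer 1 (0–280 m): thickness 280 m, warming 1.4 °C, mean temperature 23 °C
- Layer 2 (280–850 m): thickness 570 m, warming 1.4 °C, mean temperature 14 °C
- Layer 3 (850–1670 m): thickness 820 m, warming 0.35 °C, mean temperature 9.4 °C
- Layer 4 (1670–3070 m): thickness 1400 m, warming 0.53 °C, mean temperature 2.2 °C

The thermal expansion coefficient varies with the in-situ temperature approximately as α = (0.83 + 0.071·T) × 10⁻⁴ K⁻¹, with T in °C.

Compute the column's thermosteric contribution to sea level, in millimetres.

Layer 1: α = (0.83 + 0.071×23)×10⁻⁴ = 2.463×10⁻⁴ K⁻¹
Layer 2: α = (0.83 + 0.071×14)×10⁻⁴ = 1.824×10⁻⁴ K⁻¹
Layer 3: α = (0.83 + 0.071×9.4)×10⁻⁴ = 1.4974×10⁻⁴ K⁻¹
Layer 4: α = (0.83 + 0.071×2.2)×10⁻⁴ = 0.9862×10⁻⁴ K⁻¹
1.4 × 280 × 2.463×10⁻⁴ = 0.0965496 m
Layer 2: 570 × 1.824×10⁻⁴ × 1.4 = 0.1455552 m
0.35 × 1.4974×10⁻⁴ × 820 = 0.04297538 m
1670–3070 m: 0.53 × 1400 × 0.9862×10⁻⁴ = 0.07317604 m
Δh = 0.0965496 + 0.1455552 + 0.04297538 + 0.07317604 = 0.35825622 m

Δh ≈ 358 mm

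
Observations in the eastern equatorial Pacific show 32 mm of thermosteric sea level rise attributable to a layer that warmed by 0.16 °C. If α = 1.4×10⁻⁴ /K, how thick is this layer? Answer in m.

about 1430 m

H = Δh/(αΔT) = 0.032 / (1.4×10⁻⁴ × 0.16) ≈ 1429 m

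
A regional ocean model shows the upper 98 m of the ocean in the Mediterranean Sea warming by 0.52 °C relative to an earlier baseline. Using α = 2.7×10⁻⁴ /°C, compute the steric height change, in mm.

Δh ≈ 14 mm

Δh = αΔT·H = 2.7×10⁻⁴ × 0.52 × 98 = 0.0137592 m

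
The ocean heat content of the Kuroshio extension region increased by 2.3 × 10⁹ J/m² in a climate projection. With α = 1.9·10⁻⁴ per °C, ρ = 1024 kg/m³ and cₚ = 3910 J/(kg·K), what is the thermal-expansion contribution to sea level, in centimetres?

about 10.9 cm

Δh = αQ/(ρcₚ) = 1.9×10⁻⁴ × 2.3×10⁹ / (1024 × 3910) ≈ 0.10915 m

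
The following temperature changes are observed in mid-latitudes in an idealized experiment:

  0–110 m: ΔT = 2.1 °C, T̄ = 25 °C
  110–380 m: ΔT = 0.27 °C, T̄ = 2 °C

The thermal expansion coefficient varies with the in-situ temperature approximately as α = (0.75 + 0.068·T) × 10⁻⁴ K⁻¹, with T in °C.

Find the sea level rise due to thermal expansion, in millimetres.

Layer 1: α = (0.75 + 0.068×25)×10⁻⁴ = 2.45×10⁻⁴ K⁻¹
Layer 2: α = (0.75 + 0.068×2)×10⁻⁴ = 0.886×10⁻⁴ K⁻¹
Layer 1: 2.45×10⁻⁴ × 2.1 × 110 = 0.056595 m
110–380 m: 0.27 × 0.886×10⁻⁴ × 270 = 0.00645894 m
Δh = 0.056595 + 0.00645894 = 0.06305394 m

about 63.1 mm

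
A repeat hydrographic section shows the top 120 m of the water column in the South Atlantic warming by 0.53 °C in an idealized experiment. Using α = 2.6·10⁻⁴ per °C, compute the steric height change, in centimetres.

Δh = αΔT·H = 2.6×10⁻⁴ × 0.53 × 120 = 0.016536 m

Δh = 1.65 cm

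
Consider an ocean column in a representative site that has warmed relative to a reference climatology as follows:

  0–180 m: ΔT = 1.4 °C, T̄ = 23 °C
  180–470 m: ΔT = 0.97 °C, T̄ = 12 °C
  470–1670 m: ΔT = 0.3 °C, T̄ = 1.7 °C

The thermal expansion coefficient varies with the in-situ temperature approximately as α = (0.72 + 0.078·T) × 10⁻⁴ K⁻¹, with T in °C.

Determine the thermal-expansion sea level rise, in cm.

Layer 1: α = (0.72 + 0.078×23)×10⁻⁴ = 2.514×10⁻⁴ K⁻¹
Layer 2: α = (0.72 + 0.078×12)×10⁻⁴ = 1.656×10⁻⁴ K⁻¹
Layer 3: α = (0.72 + 0.078×1.7)×10⁻⁴ = 0.8526×10⁻⁴ K⁻¹
0–180 m: 2.514×10⁻⁴ × 180 × 1.4 = 0.0633528 m
180–470 m: 290 × 1.656×10⁻⁴ × 0.97 = 0.04658328 m
470–1670 m: 1200 × 0.8526×10⁻⁴ × 0.3 = 0.0306936 m
Δh = 0.0633528 + 0.04658328 + 0.0306936 = 0.14062968 m ≈ 14 cm

14 cm of thermosteric rise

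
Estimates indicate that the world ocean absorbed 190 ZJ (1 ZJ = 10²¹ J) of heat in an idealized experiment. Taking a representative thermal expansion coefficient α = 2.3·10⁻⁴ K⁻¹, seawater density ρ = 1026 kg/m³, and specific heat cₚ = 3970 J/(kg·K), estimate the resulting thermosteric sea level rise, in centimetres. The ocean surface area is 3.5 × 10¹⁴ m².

3.07 cm

Per unit area: Q = 190×10²¹ / (3.5×10¹⁴) ≈ 5.429×10⁸ J/m²
Δh = αQ/(ρcₚ) = 2.3×10⁻⁴ × 5.429×10⁸ / (1026 × 3970) ≈ 0.030656 m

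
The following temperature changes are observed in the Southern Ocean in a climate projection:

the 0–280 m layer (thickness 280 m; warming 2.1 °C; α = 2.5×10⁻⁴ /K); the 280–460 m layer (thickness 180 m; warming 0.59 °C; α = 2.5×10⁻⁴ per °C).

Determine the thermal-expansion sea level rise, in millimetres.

Δh ≈ 174 mm

Layer 1: 2.1 × 2.5×10⁻⁴ × 280 = 0.14700 m
280–460 m: 180 × 2.5×10⁻⁴ × 0.59 = 0.02655 m
Δh = 0.14700 + 0.02655 = 0.17355 m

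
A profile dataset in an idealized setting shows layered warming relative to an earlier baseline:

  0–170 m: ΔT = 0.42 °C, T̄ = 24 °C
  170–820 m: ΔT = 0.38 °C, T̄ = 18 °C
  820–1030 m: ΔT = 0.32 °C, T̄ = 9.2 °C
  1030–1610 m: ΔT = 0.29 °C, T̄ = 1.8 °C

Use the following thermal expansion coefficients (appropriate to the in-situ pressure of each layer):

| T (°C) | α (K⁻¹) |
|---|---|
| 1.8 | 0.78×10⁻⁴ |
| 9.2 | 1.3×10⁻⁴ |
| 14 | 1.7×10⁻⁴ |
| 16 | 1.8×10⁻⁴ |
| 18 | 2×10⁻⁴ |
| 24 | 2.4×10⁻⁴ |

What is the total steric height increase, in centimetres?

about 8.8 cm

Layer 1 at 24 °C → α = 2.4×10⁻⁴ K⁻¹
Layer 2 at 18 °C → α = 2×10⁻⁴ K⁻¹
Layer 3 at 9.2 °C → α = 1.3×10⁻⁴ K⁻¹
Layer 4 at 1.8 °C → α = 0.78×10⁻⁴ K⁻¹
0–170 m: 170 × 0.42 × 2.4×10⁻⁴ = 0.017136 m
Layer 2: 2×10⁻⁴ × 0.38 × 650 = 0.04940 m
820–1030 m: 210 × 1.3×10⁻⁴ × 0.32 = 0.008736 m
Layer 4: 0.29 × 0.78×10⁻⁴ × 580 = 0.0131196 m
Δh = 0.017136 + 0.04940 + 0.008736 + 0.0131196 = 0.0883916 m ≈ 8.8 cm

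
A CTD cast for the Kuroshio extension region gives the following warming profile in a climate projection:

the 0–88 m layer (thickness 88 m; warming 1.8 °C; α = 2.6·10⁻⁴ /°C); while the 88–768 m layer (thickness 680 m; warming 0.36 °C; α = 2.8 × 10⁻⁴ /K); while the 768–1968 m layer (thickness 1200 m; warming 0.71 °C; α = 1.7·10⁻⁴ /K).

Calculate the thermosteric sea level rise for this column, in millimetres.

Δh ≈ 255 mm

0–88 m: 1.8 × 2.6×10⁻⁴ × 88 = 0.041184 m
88–768 m: 0.36 × 2.8×10⁻⁴ × 680 = 0.068544 m
1.7×10⁻⁴ × 1200 × 0.71 = 0.14484 m
Δh = 0.041184 + 0.068544 + 0.14484 = 0.254568 m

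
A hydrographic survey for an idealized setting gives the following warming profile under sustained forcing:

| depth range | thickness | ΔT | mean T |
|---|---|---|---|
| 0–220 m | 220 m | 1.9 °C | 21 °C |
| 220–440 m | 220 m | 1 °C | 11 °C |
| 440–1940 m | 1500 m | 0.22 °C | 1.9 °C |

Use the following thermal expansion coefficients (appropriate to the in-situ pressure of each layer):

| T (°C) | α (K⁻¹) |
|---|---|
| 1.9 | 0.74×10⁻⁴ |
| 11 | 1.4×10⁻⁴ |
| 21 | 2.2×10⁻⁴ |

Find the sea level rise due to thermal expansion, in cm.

Δh ≈ 15 cm

Layer 1 at 21 °C → α = 2.2×10⁻⁴ K⁻¹
Layer 2 at 11 °C → α = 1.4×10⁻⁴ K⁻¹
Layer 3 at 1.9 °C → α = 0.74×10⁻⁴ K⁻¹
0–220 m: 220 × 1.9 × 2.2×10⁻⁴ = 0.09196 m
Layer 2: 1.4×10⁻⁴ × 1 × 220 = 0.03080 m
440–1940 m: 1500 × 0.74×10⁻⁴ × 0.22 = 0.02442 m
Δh = 0.09196 + 0.03080 + 0.02442 = 0.14718 m ≈ 15 cm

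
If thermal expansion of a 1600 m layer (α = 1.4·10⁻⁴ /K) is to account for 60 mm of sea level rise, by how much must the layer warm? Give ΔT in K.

ΔT = Δh/(αH) = 0.06 / (1.4×10⁻⁴ × 1600) ≈ 0.2679 K

ΔT ≈ 0.27 K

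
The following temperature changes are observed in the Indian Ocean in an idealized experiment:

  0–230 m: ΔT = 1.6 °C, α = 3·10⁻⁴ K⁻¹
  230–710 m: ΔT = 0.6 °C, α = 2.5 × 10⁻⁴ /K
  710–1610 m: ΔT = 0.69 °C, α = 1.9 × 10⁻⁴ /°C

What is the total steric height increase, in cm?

Δh = 30.0 cm

Layer 1: 3×10⁻⁴ × 230 × 1.6 = 0.11040 m
Layer 2: 2.5×10⁻⁴ × 480 × 0.6 = 0.07200 m
Layer 3: 900 × 1.9×10⁻⁴ × 0.69 = 0.11799 m
Δh = 0.11040 + 0.07200 + 0.11799 = 0.30039 m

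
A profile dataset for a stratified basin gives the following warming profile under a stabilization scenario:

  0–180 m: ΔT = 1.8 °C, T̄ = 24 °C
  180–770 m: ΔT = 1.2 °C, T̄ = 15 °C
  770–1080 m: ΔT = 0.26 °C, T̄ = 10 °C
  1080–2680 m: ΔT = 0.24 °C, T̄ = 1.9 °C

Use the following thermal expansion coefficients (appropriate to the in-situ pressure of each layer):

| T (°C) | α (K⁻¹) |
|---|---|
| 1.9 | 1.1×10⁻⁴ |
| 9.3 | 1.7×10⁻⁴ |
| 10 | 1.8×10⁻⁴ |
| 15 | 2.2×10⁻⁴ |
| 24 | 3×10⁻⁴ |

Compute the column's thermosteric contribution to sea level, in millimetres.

Layer 1 at 24 °C → α = 3×10⁻⁴ K⁻¹
Layer 2 at 15 °C → α = 2.2×10⁻⁴ K⁻¹
Layer 3 at 10 °C → α = 1.8×10⁻⁴ K⁻¹
Layer 4 at 1.9 °C → α = 1.1×10⁻⁴ K⁻¹
Layer 1: 180 × 1.8 × 3×10⁻⁴ = 0.09720 m
180–770 m: 590 × 2.2×10⁻⁴ × 1.2 = 0.15576 m
1.8×10⁻⁴ × 0.26 × 310 = 0.014508 m
1.1×10⁻⁴ × 0.24 × 1600 = 0.04224 m
Δh = 0.09720 + 0.15576 + 0.014508 + 0.04224 = 0.309708 m

Δh ≈ 310 mm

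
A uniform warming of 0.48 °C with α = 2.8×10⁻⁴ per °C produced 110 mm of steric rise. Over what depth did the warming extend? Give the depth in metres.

H = Δh/(αΔT) = 0.11 / (2.8×10⁻⁴ × 0.48) ≈ 818.5 m

about 820 m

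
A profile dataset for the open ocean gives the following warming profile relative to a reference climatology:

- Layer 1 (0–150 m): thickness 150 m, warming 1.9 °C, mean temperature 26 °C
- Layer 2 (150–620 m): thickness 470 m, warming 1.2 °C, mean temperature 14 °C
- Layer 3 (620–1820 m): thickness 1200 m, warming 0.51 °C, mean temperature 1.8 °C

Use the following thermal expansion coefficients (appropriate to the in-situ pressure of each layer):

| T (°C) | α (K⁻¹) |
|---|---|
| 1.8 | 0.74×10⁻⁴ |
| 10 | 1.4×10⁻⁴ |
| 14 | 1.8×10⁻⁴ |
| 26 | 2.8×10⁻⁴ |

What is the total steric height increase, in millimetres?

230 mm

Layer 1 at 26 °C → α = 2.8×10⁻⁴ K⁻¹
Layer 2 at 14 °C → α = 1.8×10⁻⁴ K⁻¹
Layer 3 at 1.8 °C → α = 0.74×10⁻⁴ K⁻¹
Layer 1: 150 × 1.9 × 2.8×10⁻⁴ = 0.07980 m
150–620 m: 470 × 1.8×10⁻⁴ × 1.2 = 0.10152 m
620–1820 m: 0.74×10⁻⁴ × 0.51 × 1200 = 0.045288 m
Δh = 0.07980 + 0.10152 + 0.045288 = 0.226608 m ≈ 230 mm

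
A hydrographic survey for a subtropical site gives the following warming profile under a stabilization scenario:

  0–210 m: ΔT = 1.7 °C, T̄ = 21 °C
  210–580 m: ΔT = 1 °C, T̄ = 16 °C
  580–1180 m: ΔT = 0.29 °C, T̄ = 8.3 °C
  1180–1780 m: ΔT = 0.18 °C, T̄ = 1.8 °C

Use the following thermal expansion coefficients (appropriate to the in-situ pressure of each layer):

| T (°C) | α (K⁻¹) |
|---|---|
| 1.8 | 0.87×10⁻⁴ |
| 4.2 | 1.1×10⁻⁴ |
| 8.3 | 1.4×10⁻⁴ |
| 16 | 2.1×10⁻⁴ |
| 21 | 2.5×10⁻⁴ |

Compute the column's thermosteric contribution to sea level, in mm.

200 mm

Layer 1 at 21 °C → α = 2.5×10⁻⁴ K⁻¹
Layer 2 at 16 °C → α = 2.1×10⁻⁴ K⁻¹
Layer 3 at 8.3 °C → α = 1.4×10⁻⁴ K⁻¹
Layer 4 at 1.8 °C → α = 0.87×10⁻⁴ K⁻¹
Layer 1: 2.5×10⁻⁴ × 210 × 1.7 = 0.08925 m
210–580 m: 1 × 2.1×10⁻⁴ × 370 = 0.07770 m
Layer 3: 600 × 0.29 × 1.4×10⁻⁴ = 0.02436 m
600 × 0.87×10⁻⁴ × 0.18 = 0.009396 m
Δh = 0.08925 + 0.07770 + 0.02436 + 0.009396 = 0.200706 m ≈ 200 mm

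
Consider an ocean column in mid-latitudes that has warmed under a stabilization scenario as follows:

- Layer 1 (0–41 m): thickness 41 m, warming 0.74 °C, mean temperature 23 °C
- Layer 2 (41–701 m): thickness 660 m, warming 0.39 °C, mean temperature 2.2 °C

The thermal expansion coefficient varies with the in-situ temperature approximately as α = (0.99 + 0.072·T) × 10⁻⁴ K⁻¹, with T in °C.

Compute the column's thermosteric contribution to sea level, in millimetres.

Δh ≈ 37.6 mm

Layer 1: α = (0.99 + 0.072×23)×10⁻⁴ = 2.646×10⁻⁴ K⁻¹
Layer 2: α = (0.99 + 0.072×2.2)×10⁻⁴ = 1.1484×10⁻⁴ K⁻¹
0–41 m: 0.74 × 2.646×10⁻⁴ × 41 = 0.008027964 m
41–701 m: 0.39 × 1.1484×10⁻⁴ × 660 = 0.029559816 m
Δh = 0.008027964 + 0.029559816 = 0.03758778 m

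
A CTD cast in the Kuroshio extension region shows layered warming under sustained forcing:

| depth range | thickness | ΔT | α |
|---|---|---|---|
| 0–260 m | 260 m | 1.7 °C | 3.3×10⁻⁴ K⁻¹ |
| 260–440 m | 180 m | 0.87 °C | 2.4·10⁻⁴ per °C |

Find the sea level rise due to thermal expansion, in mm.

180 mm of thermosteric rise

0–260 m: 260 × 3.3×10⁻⁴ × 1.7 = 0.14586 m
2.4×10⁻⁴ × 180 × 0.87 = 0.037584 m
Δh = 0.14586 + 0.037584 = 0.183444 m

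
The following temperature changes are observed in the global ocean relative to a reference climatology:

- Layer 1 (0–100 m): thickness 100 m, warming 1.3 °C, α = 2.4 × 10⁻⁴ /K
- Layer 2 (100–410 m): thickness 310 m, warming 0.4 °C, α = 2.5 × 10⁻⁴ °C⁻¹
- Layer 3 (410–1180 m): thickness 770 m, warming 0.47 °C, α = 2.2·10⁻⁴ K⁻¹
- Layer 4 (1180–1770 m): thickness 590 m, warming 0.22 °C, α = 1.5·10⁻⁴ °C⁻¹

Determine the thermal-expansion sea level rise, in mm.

161 mm

0–100 m: 2.4×10⁻⁴ × 100 × 1.3 = 0.03120 m
Layer 2: 2.5×10⁻⁴ × 0.4 × 310 = 0.03100 m
410–1180 m: 2.2×10⁻⁴ × 0.47 × 770 = 0.079618 m
Layer 4: 1.5×10⁻⁴ × 590 × 0.22 = 0.01947 m
Δh = 0.03120 + 0.03100 + 0.079618 + 0.01947 = 0.161288 m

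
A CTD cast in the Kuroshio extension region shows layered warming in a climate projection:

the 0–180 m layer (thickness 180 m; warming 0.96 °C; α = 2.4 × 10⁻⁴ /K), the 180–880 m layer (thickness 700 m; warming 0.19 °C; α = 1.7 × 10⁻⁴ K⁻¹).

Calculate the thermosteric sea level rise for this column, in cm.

0–180 m: 2.4×10⁻⁴ × 180 × 0.96 = 0.041472 m
Layer 2: 1.7×10⁻⁴ × 700 × 0.19 = 0.02261 m
Δh = 0.041472 + 0.02261 = 0.064082 m ≈ 6.4 cm

Δh = 6.4 cm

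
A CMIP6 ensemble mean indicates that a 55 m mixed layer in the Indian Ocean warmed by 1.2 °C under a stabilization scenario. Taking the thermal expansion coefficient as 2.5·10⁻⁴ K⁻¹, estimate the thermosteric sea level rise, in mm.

17 mm of thermosteric rise

Δh = αΔT·H = 2.5×10⁻⁴ × 1.2 × 55 = 0.01650 m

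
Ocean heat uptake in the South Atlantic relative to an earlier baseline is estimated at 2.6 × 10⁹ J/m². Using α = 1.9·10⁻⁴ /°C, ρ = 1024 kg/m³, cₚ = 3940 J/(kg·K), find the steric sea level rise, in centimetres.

Δh = αQ/(ρcₚ) = 1.9×10⁻⁴ × 2.6×10⁹ / (1024 × 3940) ≈ 0.12244 m

Δh = 12 cm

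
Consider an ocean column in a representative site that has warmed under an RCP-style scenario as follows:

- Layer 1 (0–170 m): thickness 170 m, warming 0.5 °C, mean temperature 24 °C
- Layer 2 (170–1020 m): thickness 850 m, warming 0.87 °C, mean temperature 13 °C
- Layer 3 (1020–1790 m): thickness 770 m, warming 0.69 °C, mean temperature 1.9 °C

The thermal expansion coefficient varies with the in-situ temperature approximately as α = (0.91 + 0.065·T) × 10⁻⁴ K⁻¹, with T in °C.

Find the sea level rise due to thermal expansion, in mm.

Δh = 206 mm

Layer 1: α = (0.91 + 0.065×24)×10⁻⁴ = 2.47×10⁻⁴ K⁻¹
Layer 2: α = (0.91 + 0.065×13)×10⁻⁴ = 1.755×10⁻⁴ K⁻¹
Layer 3: α = (0.91 + 0.065×1.9)×10⁻⁴ = 1.0335×10⁻⁴ K⁻¹
0.5 × 2.47×10⁻⁴ × 170 = 0.020995 m
850 × 0.87 × 1.755×10⁻⁴ = 0.12978225 m
770 × 0.69 × 1.0335×10⁻⁴ = 0.054909855 m
Δh = 0.020995 + 0.12978225 + 0.054909855 = 0.205687105 m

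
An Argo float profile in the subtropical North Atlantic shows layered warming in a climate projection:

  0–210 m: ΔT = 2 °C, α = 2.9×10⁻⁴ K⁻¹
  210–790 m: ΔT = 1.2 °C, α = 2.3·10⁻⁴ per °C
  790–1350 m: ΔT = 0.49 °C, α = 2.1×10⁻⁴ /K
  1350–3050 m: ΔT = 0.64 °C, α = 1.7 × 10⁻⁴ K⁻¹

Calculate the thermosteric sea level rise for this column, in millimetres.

Layer 1: 2 × 2.9×10⁻⁴ × 210 = 0.12180 m
210–790 m: 2.3×10⁻⁴ × 580 × 1.2 = 0.16008 m
790–1350 m: 2.1×10⁻⁴ × 560 × 0.49 = 0.057624 m
Layer 4: 1.7×10⁻⁴ × 1700 × 0.64 = 0.18496 m
Δh = 0.12180 + 0.16008 + 0.057624 + 0.18496 = 0.524464 m

524 mm of thermosteric rise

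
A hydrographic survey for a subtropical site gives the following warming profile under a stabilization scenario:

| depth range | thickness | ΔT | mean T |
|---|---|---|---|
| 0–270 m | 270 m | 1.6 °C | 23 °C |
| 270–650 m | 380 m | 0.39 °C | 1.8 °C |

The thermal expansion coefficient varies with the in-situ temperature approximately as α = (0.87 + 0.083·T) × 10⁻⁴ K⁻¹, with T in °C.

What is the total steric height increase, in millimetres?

Layer 1: α = (0.87 + 0.083×23)×10⁻⁴ = 2.779×10⁻⁴ K⁻¹
Layer 2: α = (0.87 + 0.083×1.8)×10⁻⁴ = 1.0194×10⁻⁴ K⁻¹
0–270 m: 1.6 × 270 × 2.779×10⁻⁴ = 0.1200528 m
Layer 2: 1.0194×10⁻⁴ × 380 × 0.39 = 0.015107508 m
Δh = 0.1200528 + 0.015107508 = 0.135160308 m ≈ 135 mm

135 mm of thermosteric rise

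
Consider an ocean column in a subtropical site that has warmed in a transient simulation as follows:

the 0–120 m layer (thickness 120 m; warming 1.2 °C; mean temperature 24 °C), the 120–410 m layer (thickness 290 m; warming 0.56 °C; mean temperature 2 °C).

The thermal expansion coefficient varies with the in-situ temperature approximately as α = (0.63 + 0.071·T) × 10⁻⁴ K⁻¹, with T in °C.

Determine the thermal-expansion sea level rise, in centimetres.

Δh ≈ 4.61 cm

Layer 1: α = (0.63 + 0.071×24)×10⁻⁴ = 2.334×10⁻⁴ K⁻¹
Layer 2: α = (0.63 + 0.071×2)×10⁻⁴ = 0.772×10⁻⁴ K⁻¹
1.2 × 2.334×10⁻⁴ × 120 = 0.0336096 m
Layer 2: 0.772×10⁻⁴ × 290 × 0.56 = 0.01253728 m
Δh = 0.0336096 + 0.01253728 = 0.04614688 m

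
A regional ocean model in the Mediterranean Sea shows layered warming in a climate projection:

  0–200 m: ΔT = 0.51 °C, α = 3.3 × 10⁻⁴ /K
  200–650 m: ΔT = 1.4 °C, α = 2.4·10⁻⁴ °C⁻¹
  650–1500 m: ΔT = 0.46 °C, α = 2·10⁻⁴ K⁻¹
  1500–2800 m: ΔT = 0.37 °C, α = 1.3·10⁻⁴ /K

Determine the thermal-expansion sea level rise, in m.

200 × 0.51 × 3.3×10⁻⁴ = 0.03366 m
200–650 m: 2.4×10⁻⁴ × 1.4 × 450 = 0.15120 m
650–1500 m: 0.46 × 2×10⁻⁴ × 850 = 0.07820 m
1500–2800 m: 0.37 × 1.3×10⁻⁴ × 1300 = 0.06253 m
Δh = 0.03366 + 0.15120 + 0.07820 + 0.06253 = 0.32559 m

0.326 m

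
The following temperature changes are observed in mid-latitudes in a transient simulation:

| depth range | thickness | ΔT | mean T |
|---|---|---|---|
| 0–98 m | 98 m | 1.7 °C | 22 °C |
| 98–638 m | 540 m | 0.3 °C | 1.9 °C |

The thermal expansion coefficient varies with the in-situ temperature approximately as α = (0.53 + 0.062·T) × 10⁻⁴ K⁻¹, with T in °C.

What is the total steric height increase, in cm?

Δh = 4.20 cm

Layer 1: α = (0.53 + 0.062×22)×10⁻⁴ = 1.894×10⁻⁴ K⁻¹
Layer 2: α = (0.53 + 0.062×1.9)×10⁻⁴ = 0.6478×10⁻⁴ K⁻¹
1.894×10⁻⁴ × 98 × 1.7 = 0.03155404 m
98–638 m: 0.6478×10⁻⁴ × 0.3 × 540 = 0.01049436 m
Δh = 0.03155404 + 0.01049436 = 0.0420484 m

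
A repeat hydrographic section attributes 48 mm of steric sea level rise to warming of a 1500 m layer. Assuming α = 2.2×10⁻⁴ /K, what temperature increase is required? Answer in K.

about 0.15 K

ΔT = Δh/(αH) = 0.048 / (2.2×10⁻⁴ × 1500) ≈ 0.1455 K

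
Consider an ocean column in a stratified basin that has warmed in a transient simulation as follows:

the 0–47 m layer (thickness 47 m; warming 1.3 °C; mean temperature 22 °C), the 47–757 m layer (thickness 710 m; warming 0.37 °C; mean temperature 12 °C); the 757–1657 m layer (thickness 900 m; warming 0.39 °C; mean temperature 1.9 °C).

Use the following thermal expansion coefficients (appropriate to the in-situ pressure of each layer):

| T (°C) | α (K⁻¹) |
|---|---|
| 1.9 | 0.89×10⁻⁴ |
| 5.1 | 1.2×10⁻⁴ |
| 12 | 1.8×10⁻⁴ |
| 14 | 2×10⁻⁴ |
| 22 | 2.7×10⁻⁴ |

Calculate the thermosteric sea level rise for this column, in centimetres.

about 9.5 cm

Layer 1 at 22 °C → α = 2.7×10⁻⁴ K⁻¹
Layer 2 at 12 °C → α = 1.8×10⁻⁴ K⁻¹
Layer 3 at 1.9 °C → α = 0.89×10⁻⁴ K⁻¹
Layer 1: 2.7×10⁻⁴ × 1.3 × 47 = 0.016497 m
47–757 m: 1.8×10⁻⁴ × 710 × 0.37 = 0.047286 m
Layer 3: 900 × 0.89×10⁻⁴ × 0.39 = 0.031239 m
Δh = 0.016497 + 0.047286 + 0.031239 = 0.095022 m ≈ 9.5 cm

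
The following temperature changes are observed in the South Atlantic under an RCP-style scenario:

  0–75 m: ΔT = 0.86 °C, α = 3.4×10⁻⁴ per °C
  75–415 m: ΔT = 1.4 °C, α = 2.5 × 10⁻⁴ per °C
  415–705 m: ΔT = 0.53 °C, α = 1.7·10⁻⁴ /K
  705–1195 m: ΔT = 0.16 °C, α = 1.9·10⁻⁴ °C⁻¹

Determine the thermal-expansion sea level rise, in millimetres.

180 mm

3.4×10⁻⁴ × 75 × 0.86 = 0.02193 m
Layer 2: 2.5×10⁻⁴ × 1.4 × 340 = 0.11900 m
Layer 3: 1.7×10⁻⁴ × 0.53 × 290 = 0.026129 m
0.16 × 1.9×10⁻⁴ × 490 = 0.014896 m
Δh = 0.02193 + 0.11900 + 0.026129 + 0.014896 = 0.181955 m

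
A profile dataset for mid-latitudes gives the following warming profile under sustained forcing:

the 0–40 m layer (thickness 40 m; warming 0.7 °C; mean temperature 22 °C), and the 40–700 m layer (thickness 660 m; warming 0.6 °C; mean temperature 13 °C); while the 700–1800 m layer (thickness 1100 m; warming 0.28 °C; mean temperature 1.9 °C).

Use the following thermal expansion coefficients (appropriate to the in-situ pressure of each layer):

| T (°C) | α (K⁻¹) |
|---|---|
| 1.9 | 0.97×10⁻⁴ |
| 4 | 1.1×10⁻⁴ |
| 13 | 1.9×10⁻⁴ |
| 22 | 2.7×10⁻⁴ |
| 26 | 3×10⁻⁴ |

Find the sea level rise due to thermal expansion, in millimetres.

Layer 1 at 22 °C → α = 2.7×10⁻⁴ K⁻¹
Layer 2 at 13 °C → α = 1.9×10⁻⁴ K⁻¹
Layer 3 at 1.9 °C → α = 0.97×10⁻⁴ K⁻¹
0–40 m: 0.7 × 2.7×10⁻⁴ × 40 = 0.00756 m
Layer 2: 0.6 × 1.9×10⁻⁴ × 660 = 0.07524 m
700–1800 m: 0.97×10⁻⁴ × 1100 × 0.28 = 0.029876 m
Δh = 0.00756 + 0.07524 + 0.029876 = 0.112676 m

about 113 mm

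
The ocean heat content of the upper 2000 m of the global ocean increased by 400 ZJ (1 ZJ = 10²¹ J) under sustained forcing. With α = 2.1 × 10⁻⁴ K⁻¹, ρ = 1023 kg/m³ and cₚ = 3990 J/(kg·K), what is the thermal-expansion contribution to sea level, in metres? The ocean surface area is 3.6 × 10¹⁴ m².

about 0.057 m

Per unit area: Q = 400×10²¹ / (3.6×10¹⁴) ≈ 1.111×10⁹ J/m²
Δh = αQ/(ρcₚ) = 2.1×10⁻⁴ × 1.111×10⁹ / (1023 × 3990) ≈ 0.057159 m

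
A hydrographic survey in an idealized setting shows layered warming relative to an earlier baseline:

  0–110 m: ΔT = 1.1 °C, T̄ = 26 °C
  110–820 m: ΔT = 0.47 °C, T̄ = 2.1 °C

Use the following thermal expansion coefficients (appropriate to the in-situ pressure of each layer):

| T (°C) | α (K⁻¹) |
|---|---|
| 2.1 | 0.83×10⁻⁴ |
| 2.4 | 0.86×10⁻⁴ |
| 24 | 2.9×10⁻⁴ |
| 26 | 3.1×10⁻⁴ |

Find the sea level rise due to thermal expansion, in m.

Layer 1 at 26 °C → α = 3.1×10⁻⁴ K⁻¹
Layer 2 at 2.1 °C → α = 0.83×10⁻⁴ K⁻¹
Layer 1: 110 × 1.1 × 3.1×10⁻⁴ = 0.03751 m
0.47 × 0.83×10⁻⁴ × 710 = 0.0276971 m
Δh = 0.03751 + 0.0276971 = 0.0652071 m ≈ 0.0652 m

0.0652 m of thermosteric rise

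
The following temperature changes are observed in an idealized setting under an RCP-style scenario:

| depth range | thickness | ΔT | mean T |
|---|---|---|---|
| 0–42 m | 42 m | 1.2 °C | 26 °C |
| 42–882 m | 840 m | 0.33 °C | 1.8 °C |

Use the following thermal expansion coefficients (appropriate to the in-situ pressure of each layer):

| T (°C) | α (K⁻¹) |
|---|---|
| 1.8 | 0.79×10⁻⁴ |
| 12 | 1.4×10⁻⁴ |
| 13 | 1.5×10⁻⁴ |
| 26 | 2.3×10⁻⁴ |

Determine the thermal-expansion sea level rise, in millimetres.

33.5 mm

Layer 1 at 26 °C → α = 2.3×10⁻⁴ K⁻¹
Layer 2 at 1.8 °C → α = 0.79×10⁻⁴ K⁻¹
1.2 × 42 × 2.3×10⁻⁴ = 0.011592 m
Layer 2: 0.33 × 0.79×10⁻⁴ × 840 = 0.0218988 m
Δh = 0.011592 + 0.0218988 = 0.0334908 m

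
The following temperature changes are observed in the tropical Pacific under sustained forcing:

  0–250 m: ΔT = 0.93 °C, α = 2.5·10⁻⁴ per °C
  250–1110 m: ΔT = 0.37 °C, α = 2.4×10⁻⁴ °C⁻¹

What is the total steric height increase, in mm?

130 mm of thermosteric rise

Layer 1: 2.5×10⁻⁴ × 0.93 × 250 = 0.058125 m
250–1110 m: 2.4×10⁻⁴ × 0.37 × 860 = 0.076368 m
Δh = 0.058125 + 0.076368 = 0.134493 m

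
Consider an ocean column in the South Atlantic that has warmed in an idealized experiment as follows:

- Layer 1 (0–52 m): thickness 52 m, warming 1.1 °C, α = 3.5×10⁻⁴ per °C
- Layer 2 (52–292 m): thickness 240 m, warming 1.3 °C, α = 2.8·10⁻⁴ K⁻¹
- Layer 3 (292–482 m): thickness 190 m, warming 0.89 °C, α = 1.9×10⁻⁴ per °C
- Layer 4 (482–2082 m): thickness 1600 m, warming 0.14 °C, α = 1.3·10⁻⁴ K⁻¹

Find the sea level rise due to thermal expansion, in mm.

about 170 mm

0–52 m: 52 × 1.1 × 3.5×10⁻⁴ = 0.02002 m
52–292 m: 240 × 2.8×10⁻⁴ × 1.3 = 0.08736 m
0.89 × 190 × 1.9×10⁻⁴ = 0.032129 m
Layer 4: 1600 × 1.3×10⁻⁴ × 0.14 = 0.02912 m
Δh = 0.02002 + 0.08736 + 0.032129 + 0.02912 = 0.168629 m ≈ 170 mm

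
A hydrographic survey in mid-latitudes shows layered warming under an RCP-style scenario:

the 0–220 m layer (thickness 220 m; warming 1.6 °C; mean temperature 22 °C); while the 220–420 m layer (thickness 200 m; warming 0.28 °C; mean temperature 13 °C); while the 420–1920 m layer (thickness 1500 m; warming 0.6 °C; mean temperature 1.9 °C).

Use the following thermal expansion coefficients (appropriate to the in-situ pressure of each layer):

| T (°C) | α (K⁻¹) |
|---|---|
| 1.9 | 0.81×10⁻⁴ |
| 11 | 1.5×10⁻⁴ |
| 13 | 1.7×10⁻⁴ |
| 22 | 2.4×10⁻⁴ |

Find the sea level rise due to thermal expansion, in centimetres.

Δh = 16.7 cm

Layer 1 at 22 °C → α = 2.4×10⁻⁴ K⁻¹
Layer 2 at 13 °C → α = 1.7×10⁻⁴ K⁻¹
Layer 3 at 1.9 °C → α = 0.81×10⁻⁴ K⁻¹
1.6 × 2.4×10⁻⁴ × 220 = 0.08448 m
220–420 m: 200 × 1.7×10⁻⁴ × 0.28 = 0.00952 m
420–1920 m: 0.81×10⁻⁴ × 1500 × 0.6 = 0.07290 m
Δh = 0.08448 + 0.00952 + 0.07290 = 0.16690 m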